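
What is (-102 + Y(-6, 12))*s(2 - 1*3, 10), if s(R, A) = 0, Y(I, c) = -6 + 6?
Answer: 0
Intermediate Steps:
Y(I, c) = 0
(-102 + Y(-6, 12))*s(2 - 1*3, 10) = (-102 + 0)*0 = -102*0 = 0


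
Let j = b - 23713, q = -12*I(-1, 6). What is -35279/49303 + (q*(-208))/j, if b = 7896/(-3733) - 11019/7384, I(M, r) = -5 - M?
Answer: -9494776514638289/32231134299868681 ≈ -0.29458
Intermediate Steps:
q = 48 (q = -12*(-5 - 1*(-1)) = -12*(-5 + 1) = -12*(-4) = 48)
b = -99437991/27564472 (b = 7896*(-1/3733) - 11019*1/7384 = -7896/3733 - 11019/7384 = -99437991/27564472 ≈ -3.6075)
j = -653735762527/27564472 (j = -99437991/27564472 - 23713 = -653735762527/27564472 ≈ -23717.)
-35279/49303 + (q*(-208))/j = -35279/49303 + (48*(-208))/(-653735762527/27564472) = -35279*1/49303 - 9984*(-27564472/653735762527) = -35279/49303 + 275203688448/653735762527 = -9494776514638289/32231134299868681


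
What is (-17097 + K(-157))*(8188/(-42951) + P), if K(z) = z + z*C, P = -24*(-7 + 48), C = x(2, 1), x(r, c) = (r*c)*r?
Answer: 755907403304/42951 ≈ 1.7599e+7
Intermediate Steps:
x(r, c) = c*r**2 (x(r, c) = (c*r)*r = c*r**2)
C = 4 (C = 1*2**2 = 1*4 = 4)
P = -984 (P = -24*41 = -984)
K(z) = 5*z (K(z) = z + z*4 = z + 4*z = 5*z)
(-17097 + K(-157))*(8188/(-42951) + P) = (-17097 + 5*(-157))*(8188/(-42951) - 984) = (-17097 - 785)*(8188*(-1/42951) - 984) = -17882*(-8188/42951 - 984) = -17882*(-42271972/42951) = 755907403304/42951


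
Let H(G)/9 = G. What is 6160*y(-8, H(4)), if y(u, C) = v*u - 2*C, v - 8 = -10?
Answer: -344960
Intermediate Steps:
v = -2 (v = 8 - 10 = -2)
H(G) = 9*G
y(u, C) = -2*C - 2*u (y(u, C) = -2*u - 2*C = -2*C - 2*u)
6160*y(-8, H(4)) = 6160*(-18*4 - 2*(-8)) = 6160*(-2*36 + 16) = 6160*(-72 + 16) = 6160*(-56) = -344960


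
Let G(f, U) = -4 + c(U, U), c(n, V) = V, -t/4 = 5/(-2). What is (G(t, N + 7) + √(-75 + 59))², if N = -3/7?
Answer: -460/49 + 144*I/7 ≈ -9.3878 + 20.571*I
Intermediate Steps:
t = 10 (t = -20/(-2) = -20*(-1)/2 = -4*(-5/2) = 10)
N = -3/7 (N = -3*⅐ = -3/7 ≈ -0.42857)
G(f, U) = -4 + U
(G(t, N + 7) + √(-75 + 59))² = ((-4 + (-3/7 + 7)) + √(-75 + 59))² = ((-4 + 46/7) + √(-16))² = (18/7 + 4*I)²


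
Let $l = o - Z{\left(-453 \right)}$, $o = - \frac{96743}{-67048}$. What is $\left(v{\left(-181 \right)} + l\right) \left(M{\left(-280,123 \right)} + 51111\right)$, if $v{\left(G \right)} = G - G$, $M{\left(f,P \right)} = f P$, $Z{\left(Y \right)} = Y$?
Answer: $\frac{507956817777}{67048} \approx 7.576 \cdot 10^{6}$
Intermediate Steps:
$o = \frac{96743}{67048}$ ($o = \left(-96743\right) \left(- \frac{1}{67048}\right) = \frac{96743}{67048} \approx 1.4429$)
$M{\left(f,P \right)} = P f$
$l = \frac{30469487}{67048}$ ($l = \frac{96743}{67048} - -453 = \frac{96743}{67048} + 453 = \frac{30469487}{67048} \approx 454.44$)
$v{\left(G \right)} = 0$
$\left(v{\left(-181 \right)} + l\right) \left(M{\left(-280,123 \right)} + 51111\right) = \left(0 + \frac{30469487}{67048}\right) \left(123 \left(-280\right) + 51111\right) = \frac{30469487 \left(-34440 + 51111\right)}{67048} = \frac{30469487}{67048} \cdot 16671 = \frac{507956817777}{67048}$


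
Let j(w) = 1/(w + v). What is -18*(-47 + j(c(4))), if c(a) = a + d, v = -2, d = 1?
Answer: 840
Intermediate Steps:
c(a) = 1 + a (c(a) = a + 1 = 1 + a)
j(w) = 1/(-2 + w) (j(w) = 1/(w - 2) = 1/(-2 + w))
-18*(-47 + j(c(4))) = -18*(-47 + 1/(-2 + (1 + 4))) = -18*(-47 + 1/(-2 + 5)) = -18*(-47 + 1/3) = -18*(-140/3) = 840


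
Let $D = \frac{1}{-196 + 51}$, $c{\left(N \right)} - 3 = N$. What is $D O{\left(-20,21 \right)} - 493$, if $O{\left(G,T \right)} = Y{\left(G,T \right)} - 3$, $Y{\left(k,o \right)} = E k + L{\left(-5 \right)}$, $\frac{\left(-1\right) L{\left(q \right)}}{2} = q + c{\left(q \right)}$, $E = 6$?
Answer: $- \frac{71376}{145} \approx -492.25$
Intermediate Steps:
$c{\left(N \right)} = 3 + N$
$L{\left(q \right)} = -6 - 4 q$ ($L{\left(q \right)} = - 2 \left(q + \left(3 + q\right)\right) = - 2 \left(3 + 2 q\right) = -6 - 4 q$)
$Y{\left(k,o \right)} = 14 + 6 k$ ($Y{\left(k,o \right)} = 6 k - -14 = 6 k + \left(-6 + 20\right) = 6 k + 14 = 14 + 6 k$)
$O{\left(G,T \right)} = 11 + 6 G$ ($O{\left(G,T \right)} = \left(14 + 6 G\right) - 3 = 11 + 6 G$)
$D = - \frac{1}{145}$ ($D = \frac{1}{-145} = - \frac{1}{145} \approx -0.0068966$)
$D O{\left(-20,21 \right)} - 493 = - \frac{11 + 6 \left(-20\right)}{145} - 493 = - \frac{11 - 120}{145} - 493 = \left(- \frac{1}{145}\right) \left(-109\right) - 493 = \frac{109}{145} - 493 = - \frac{71376}{145}$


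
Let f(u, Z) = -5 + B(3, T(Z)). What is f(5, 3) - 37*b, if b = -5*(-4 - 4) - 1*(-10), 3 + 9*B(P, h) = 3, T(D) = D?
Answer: -1855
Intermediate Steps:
B(P, h) = 0 (B(P, h) = -⅓ + (⅑)*3 = -⅓ + ⅓ = 0)
f(u, Z) = -5 (f(u, Z) = -5 + 0 = -5)
b = 50 (b = -5*(-8) + 10 = 40 + 10 = 50)
f(5, 3) - 37*b = -5 - 37*50 = -5 - 1850 = -1855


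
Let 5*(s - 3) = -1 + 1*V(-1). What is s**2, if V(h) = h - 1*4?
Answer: 81/25 ≈ 3.2400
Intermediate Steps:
V(h) = -4 + h (V(h) = h - 4 = -4 + h)
s = 9/5 (s = 3 + (-1 + 1*(-4 - 1))/5 = 3 + (-1 + 1*(-5))/5 = 3 + (-1 - 5)/5 = 3 + (1/5)*(-6) = 3 - 6/5 = 9/5 ≈ 1.8000)
s**2 = (9/5)**2 = 81/25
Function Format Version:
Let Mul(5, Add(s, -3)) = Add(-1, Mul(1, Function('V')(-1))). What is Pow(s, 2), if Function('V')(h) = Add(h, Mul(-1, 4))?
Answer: Rational(81, 25) ≈ 3.2400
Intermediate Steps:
Function('V')(h) = Add(-4, h) (Function('V')(h) = Add(h, -4) = Add(-4, h))
s = Rational(9, 5) (s = Add(3, Mul(Rational(1, 5), Add(-1, Mul(1, Add(-4, -1))))) = Add(3, Mul(Rational(1, 5), Add(-1, Mul(1, -5)))) = Add(3, Mul(Rational(1, 5), Add(-1, -5))) = Add(3, Mul(Rational(1, 5), -6)) = Add(3, Rational(-6, 5)) = Rational(9, 5) ≈ 1.8000)
Pow(s, 2) = Pow(Rational(9, 5), 2) = Rational(81, 25)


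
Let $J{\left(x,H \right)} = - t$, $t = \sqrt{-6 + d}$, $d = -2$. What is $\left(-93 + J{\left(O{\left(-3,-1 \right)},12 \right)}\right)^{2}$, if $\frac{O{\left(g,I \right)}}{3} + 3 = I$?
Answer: $8641 + 372 i \sqrt{2} \approx 8641.0 + 526.09 i$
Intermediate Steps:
$t = 2 i \sqrt{2}$ ($t = \sqrt{-6 - 2} = \sqrt{-8} = 2 i \sqrt{2} \approx 2.8284 i$)
$O{\left(g,I \right)} = -9 + 3 I$
$J{\left(x,H \right)} = - 2 i \sqrt{2}$
$\left(-93 + J{\left(O{\left(-3,-1 \right)},12 \right)}\right)^{2} = \left(-93 - 2 i \sqrt{2}\right)^{2}$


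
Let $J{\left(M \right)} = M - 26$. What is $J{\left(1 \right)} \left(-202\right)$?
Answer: $5050$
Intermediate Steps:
$J{\left(M \right)} = -26 + M$
$J{\left(1 \right)} \left(-202\right) = \left(-26 + 1\right) \left(-202\right) = \left(-25\right) \left(-202\right) = 5050$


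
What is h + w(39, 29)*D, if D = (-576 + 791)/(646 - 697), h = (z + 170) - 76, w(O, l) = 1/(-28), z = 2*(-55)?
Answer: -22633/1428 ≈ -15.849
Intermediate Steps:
z = -110
w(O, l) = -1/28
h = -16 (h = (-110 + 170) - 76 = 60 - 76 = -16)
D = -215/51 (D = 215/(-51) = 215*(-1/51) = -215/51 ≈ -4.2157)
h + w(39, 29)*D = -16 - 1/28*(-215/51) = -16 + 215/1428 = -22633/1428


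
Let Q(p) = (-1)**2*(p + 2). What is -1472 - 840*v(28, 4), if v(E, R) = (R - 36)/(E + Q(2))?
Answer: -632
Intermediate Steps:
Q(p) = 2 + p (Q(p) = 1*(2 + p) = 2 + p)
v(E, R) = (-36 + R)/(4 + E) (v(E, R) = (R - 36)/(E + (2 + 2)) = (-36 + R)/(E + 4) = (-36 + R)/(4 + E))
-1472 - 840*v(28, 4) = -1472 - 840*(-36 + 4)/(4 + 28) = -1472 - 840*(-32)/32 = -1472 - 105*(-32)/4 = -1472 - 840*(-1) = -1472 + 840 = -632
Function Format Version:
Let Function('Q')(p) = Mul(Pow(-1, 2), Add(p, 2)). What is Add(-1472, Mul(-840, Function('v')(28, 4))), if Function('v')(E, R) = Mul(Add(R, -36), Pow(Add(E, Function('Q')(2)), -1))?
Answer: -632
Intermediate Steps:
Function('Q')(p) = Add(2, p) (Function('Q')(p) = Mul(1, Add(2, p)) = Add(2, p))
Function('v')(E, R) = Mul(Pow(Add(4, E), -1), Add(-36, R)) (Function('v')(E, R) = Mul(Add(R, -36), Pow(Add(E, Add(2, 2)), -1)) = Mul(Add(-36, R), Pow(Add(E, 4), -1)) = Mul(Add(-36, R), Pow(Add(4, E), -1)) = Mul(Pow(Add(4, E), -1), Add(-36, R)))
Add(-1472, Mul(-840, Function('v')(28, 4))) = Add(-1472, Mul(-840, Mul(Pow(Add(4, 28), -1), Add(-36, 4)))) = Add(-1472, Mul(-840, Mul(Pow(32, -1), -32))) = Add(-1472, Mul(-840, Mul(Rational(1, 32), -32))) = Add(-1472, Mul(-840, -1)) = Add(-1472, 840) = -632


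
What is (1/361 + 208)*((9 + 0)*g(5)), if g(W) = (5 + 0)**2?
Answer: 16895025/361 ≈ 46801.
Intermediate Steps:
g(W) = 25 (g(W) = 5**2 = 25)
(1/361 + 208)*((9 + 0)*g(5)) = (1/361 + 208)*((9 + 0)*25) = (1/361 + 208)*(9*25) = (75089/361)*225 = 16895025/361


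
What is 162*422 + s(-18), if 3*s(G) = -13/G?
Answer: 3691669/54 ≈ 68364.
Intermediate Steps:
s(G) = -13/(3*G) (s(G) = (-13/G)/3 = -13/(3*G))
162*422 + s(-18) = 162*422 - 13/3/(-18) = 68364 - 13/3*(-1/18) = 68364 + 13/54 = 3691669/54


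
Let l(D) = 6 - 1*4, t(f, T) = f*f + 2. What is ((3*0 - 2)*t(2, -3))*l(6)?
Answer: -24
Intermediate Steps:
t(f, T) = 2 + f**2 (t(f, T) = f**2 + 2 = 2 + f**2)
l(D) = 2 (l(D) = 6 - 4 = 2)
((3*0 - 2)*t(2, -3))*l(6) = ((3*0 - 2)*(2 + 2**2))*2 = ((0 - 2)*(2 + 4))*2 = -2*6*2 = -12*2 = -24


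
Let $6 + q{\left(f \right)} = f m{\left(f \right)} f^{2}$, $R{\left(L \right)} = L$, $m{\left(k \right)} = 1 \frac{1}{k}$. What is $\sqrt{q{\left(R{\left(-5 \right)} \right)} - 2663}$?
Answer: $2 i \sqrt{661} \approx 51.42 i$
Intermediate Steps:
$m{\left(k \right)} = \frac{1}{k}$
$q{\left(f \right)} = -6 + f^{2}$ ($q{\left(f \right)} = -6 + \frac{f}{f} f^{2} = -6 + 1 f^{2} = -6 + f^{2}$)
$\sqrt{q{\left(R{\left(-5 \right)} \right)} - 2663} = \sqrt{\left(-6 + \left(-5\right)^{2}\right) - 2663} = \sqrt{\left(-6 + 25\right) - 2663} = \sqrt{19 - 2663} = \sqrt{-2644} = 2 i \sqrt{661}$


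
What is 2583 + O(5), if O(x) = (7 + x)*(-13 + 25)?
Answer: 2727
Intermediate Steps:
O(x) = 84 + 12*x (O(x) = (7 + x)*12 = 84 + 12*x)
2583 + O(5) = 2583 + (84 + 12*5) = 2583 + (84 + 60) = 2583 + 144 = 2727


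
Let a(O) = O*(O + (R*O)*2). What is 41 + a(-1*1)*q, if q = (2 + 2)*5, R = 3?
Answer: 181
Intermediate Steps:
q = 20 (q = 4*5 = 20)
a(O) = 7*O² (a(O) = O*(O + (3*O)*2) = O*(O + 6*O) = O*(7*O) = 7*O²)
41 + a(-1*1)*q = 41 + (7*(-1*1)²)*20 = 41 + (7*(-1)²)*20 = 41 + (7*1)*20 = 41 + 7*20 = 41 + 140 = 181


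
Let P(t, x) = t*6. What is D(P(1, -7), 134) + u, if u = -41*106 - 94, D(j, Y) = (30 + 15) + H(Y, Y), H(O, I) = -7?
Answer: -4402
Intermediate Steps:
P(t, x) = 6*t
D(j, Y) = 38 (D(j, Y) = (30 + 15) - 7 = 45 - 7 = 38)
u = -4440 (u = -4346 - 94 = -4440)
D(P(1, -7), 134) + u = 38 - 4440 = -4402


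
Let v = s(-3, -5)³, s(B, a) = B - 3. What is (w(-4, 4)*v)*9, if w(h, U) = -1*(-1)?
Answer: -1944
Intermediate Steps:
s(B, a) = -3 + B
v = -216 (v = (-3 - 3)³ = (-6)³ = -216)
w(h, U) = 1
(w(-4, 4)*v)*9 = (1*(-216))*9 = -216*9 = -1944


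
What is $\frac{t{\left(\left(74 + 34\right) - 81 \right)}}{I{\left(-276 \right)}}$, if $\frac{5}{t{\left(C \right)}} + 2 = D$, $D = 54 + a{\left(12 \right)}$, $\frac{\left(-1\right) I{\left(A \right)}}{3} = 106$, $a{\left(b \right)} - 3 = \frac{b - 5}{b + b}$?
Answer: $- \frac{20}{70331} \approx -0.00028437$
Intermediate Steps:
$a{\left(b \right)} = 3 + \frac{-5 + b}{2 b}$ ($a{\left(b \right)} = 3 + \frac{b - 5}{b + b} = 3 + \frac{-5 + b}{2 b}$)
$I{\left(A \right)} = -318$ ($I{\left(A \right)} = \left(-3\right) 106 = -318$)
$D = \frac{1375}{24}$ ($D = 54 + \frac{-5 + 7 \cdot 12}{2 \cdot 12} = 54 + \frac{1}{2} \cdot \frac{1}{12} \left(-5 + 84\right) = 54 + \frac{1}{2} \cdot \frac{1}{12} \cdot 79 = 54 + \frac{79}{24} = \frac{1375}{24} \approx 57.292$)
$t{\left(C \right)} = \frac{120}{1327}$ ($t{\left(C \right)} = \frac{5}{-2 + \frac{1375}{24}} = \frac{5}{\frac{1327}{24}} = 5 \cdot \frac{24}{1327} = \frac{120}{1327}$)
$\frac{t{\left(\left(74 + 34\right) - 81 \right)}}{I{\left(-276 \right)}} = \frac{120}{1327 \left(-318\right)} = \frac{120}{1327} \left(- \frac{1}{318}\right) = - \frac{20}{70331}$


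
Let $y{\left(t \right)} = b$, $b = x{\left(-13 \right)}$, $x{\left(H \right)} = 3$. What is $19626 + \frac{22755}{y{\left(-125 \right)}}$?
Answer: $27211$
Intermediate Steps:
$b = 3$
$y{\left(t \right)} = 3$
$19626 + \frac{22755}{y{\left(-125 \right)}} = 19626 + \frac{22755}{3} = 19626 + 22755 \cdot \frac{1}{3} = 19626 + 7585 = 27211$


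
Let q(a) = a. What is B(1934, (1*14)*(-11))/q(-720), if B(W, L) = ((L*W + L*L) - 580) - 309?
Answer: 275009/720 ≈ 381.96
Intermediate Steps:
B(W, L) = -889 + L² + L*W (B(W, L) = ((L*W + L²) - 580) - 309 = ((L² + L*W) - 580) - 309 = (-580 + L² + L*W) - 309 = -889 + L² + L*W)
B(1934, (1*14)*(-11))/q(-720) = (-889 + ((1*14)*(-11))² + ((1*14)*(-11))*1934)/(-720) = (-889 + (14*(-11))² + (14*(-11))*1934)*(-1/720) = (-889 + (-154)² - 154*1934)*(-1/720) = (-889 + 23716 - 297836)*(-1/720) = -275009*(-1/720) = 275009/720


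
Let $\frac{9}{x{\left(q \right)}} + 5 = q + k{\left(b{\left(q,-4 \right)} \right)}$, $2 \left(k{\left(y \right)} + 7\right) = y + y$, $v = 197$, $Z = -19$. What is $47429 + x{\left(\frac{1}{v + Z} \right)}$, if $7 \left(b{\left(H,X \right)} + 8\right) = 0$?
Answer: $\frac{168798209}{3559} \approx 47429.0$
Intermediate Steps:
$b{\left(H,X \right)} = -8$ ($b{\left(H,X \right)} = -8 + \frac{1}{7} \cdot 0 = -8 + 0 = -8$)
$k{\left(y \right)} = -7 + y$ ($k{\left(y \right)} = -7 + \frac{y + y}{2} = -7 + \frac{2 y}{2} = -7 + y$)
$x{\left(q \right)} = \frac{9}{-20 + q}$ ($x{\left(q \right)} = \frac{9}{-5 + \left(q - 15\right)} = \frac{9}{-5 + \left(-15 + q\right)} = \frac{9}{-20 + q}$)
$47429 + x{\left(\frac{1}{v + Z} \right)} = 47429 + \frac{9}{-20 + \frac{1}{197 - 19}} = 47429 + \frac{9}{-20 + \frac{1}{178}} = 47429 + \frac{9}{- \frac{3559}{178}} = 47429 + 9 \left(- \frac{178}{3559}\right) = 47429 - \frac{1602}{3559} = \frac{168798209}{3559}$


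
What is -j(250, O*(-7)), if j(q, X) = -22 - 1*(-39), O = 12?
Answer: -17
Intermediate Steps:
j(q, X) = 17 (j(q, X) = -22 + 39 = 17)
-j(250, O*(-7)) = -1*17 = -17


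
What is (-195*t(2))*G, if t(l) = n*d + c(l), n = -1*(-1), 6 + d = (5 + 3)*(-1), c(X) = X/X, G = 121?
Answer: 306735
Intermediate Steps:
c(X) = 1
d = -14 (d = -6 + (5 + 3)*(-1) = -6 + 8*(-1) = -6 - 8 = -14)
n = 1
t(l) = -13 (t(l) = 1*(-14) + 1 = -14 + 1 = -13)
(-195*t(2))*G = -195*(-13)*121 = 2535*121 = 306735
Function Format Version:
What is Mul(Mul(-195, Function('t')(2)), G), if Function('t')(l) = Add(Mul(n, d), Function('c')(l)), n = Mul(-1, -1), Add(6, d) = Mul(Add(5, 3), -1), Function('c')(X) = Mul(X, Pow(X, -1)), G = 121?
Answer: 306735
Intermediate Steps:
Function('c')(X) = 1
d = -14 (d = Add(-6, Mul(Add(5, 3), -1)) = Add(-6, Mul(8, -1)) = Add(-6, -8) = -14)
n = 1
Function('t')(l) = -13 (Function('t')(l) = Add(Mul(1, -14), 1) = Add(-14, 1) = -13)
Mul(Mul(-195, Function('t')(2)), G) = Mul(Mul(-195, -13), 121) = Mul(2535, 121) = 306735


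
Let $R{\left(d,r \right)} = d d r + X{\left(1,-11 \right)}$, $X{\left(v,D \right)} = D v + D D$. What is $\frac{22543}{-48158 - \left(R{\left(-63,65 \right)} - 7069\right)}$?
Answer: $- \frac{22543}{299184} \approx -0.075348$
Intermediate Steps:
$X{\left(v,D \right)} = D^{2} + D v$ ($X{\left(v,D \right)} = D v + D^{2} = D^{2} + D v$)
$R{\left(d,r \right)} = 110 + r d^{2}$ ($R{\left(d,r \right)} = d d r - 11 \left(-11 + 1\right) = d^{2} r - -110 = r d^{2} + 110 = 110 + r d^{2}$)
$\frac{22543}{-48158 - \left(R{\left(-63,65 \right)} - 7069\right)} = \frac{22543}{-48158 - \left(\left(110 + 65 \left(-63\right)^{2}\right) - 7069\right)} = \frac{22543}{-48158 - \left(\left(110 + 65 \cdot 3969\right) - 7069\right)} = \frac{22543}{-48158 - \left(\left(110 + 257985\right) - 7069\right)} = \frac{22543}{-48158 - \left(258095 - 7069\right)} = \frac{22543}{-48158 - 251026} = \frac{22543}{-299184} = 22543 \left(- \frac{1}{299184}\right) = - \frac{22543}{299184}$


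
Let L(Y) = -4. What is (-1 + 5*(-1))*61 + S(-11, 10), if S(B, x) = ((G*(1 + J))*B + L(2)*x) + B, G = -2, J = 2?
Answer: -351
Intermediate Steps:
S(B, x) = -5*B - 4*x (S(B, x) = ((-2*(1 + 2))*B - 4*x) + B = ((-2*3)*B - 4*x) + B = (-6*B - 4*x) + B = -5*B - 4*x)
(-1 + 5*(-1))*61 + S(-11, 10) = (-1 + 5*(-1))*61 + (-5*(-11) - 4*10) = (-1 - 5)*61 + (55 - 40) = -6*61 + 15 = -366 + 15 = -351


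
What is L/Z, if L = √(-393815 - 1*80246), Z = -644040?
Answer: -I*√474061/644040 ≈ -0.0010691*I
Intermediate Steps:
L = I*√474061 (L = √(-393815 - 80246) = √(-474061) = I*√474061 ≈ 688.52*I)
L/Z = (I*√474061)/(-644040) = (I*√474061)*(-1/644040) = -I*√474061/644040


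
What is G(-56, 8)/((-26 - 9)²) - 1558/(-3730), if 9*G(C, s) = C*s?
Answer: 221513/587475 ≈ 0.37706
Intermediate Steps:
G(C, s) = C*s/9 (G(C, s) = (C*s)/9 = C*s/9)
G(-56, 8)/((-26 - 9)²) - 1558/(-3730) = ((⅑)*(-56)*8)/((-26 - 9)²) - 1558/(-3730) = -448/(9*((-35)²)) - 1558*(-1/3730) = -448/9/1225 + 779/1865 = -448/9*1/1225 + 779/1865 = -64/1575 + 779/1865 = 221513/587475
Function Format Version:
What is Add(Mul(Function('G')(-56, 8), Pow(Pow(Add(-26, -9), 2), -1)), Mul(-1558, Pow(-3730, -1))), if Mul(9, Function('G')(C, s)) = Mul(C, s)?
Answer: Rational(221513, 587475) ≈ 0.37706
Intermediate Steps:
Function('G')(C, s) = Mul(Rational(1, 9), C, s) (Function('G')(C, s) = Mul(Rational(1, 9), Mul(C, s)) = Mul(Rational(1, 9), C, s))
Add(Mul(Function('G')(-56, 8), Pow(Pow(Add(-26, -9), 2), -1)), Mul(-1558, Pow(-3730, -1))) = Add(Mul(Mul(Rational(1, 9), -56, 8), Pow(Pow(Add(-26, -9), 2), -1)), Mul(-1558, Pow(-3730, -1))) = Add(Mul(Rational(-448, 9), Pow(Pow(-35, 2), -1)), Mul(-1558, Rational(-1, 3730))) = Add(Mul(Rational(-448, 9), Pow(1225, -1)), Rational(779, 1865)) = Add(Mul(Rational(-448, 9), Rational(1, 1225)), Rational(779, 1865)) = Add(Rational(-64, 1575), Rational(779, 1865)) = Rational(221513, 587475)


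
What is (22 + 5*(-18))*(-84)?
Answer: 5712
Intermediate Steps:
(22 + 5*(-18))*(-84) = (22 - 90)*(-84) = -68*(-84) = 5712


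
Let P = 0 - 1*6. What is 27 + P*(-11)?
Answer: 93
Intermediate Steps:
P = -6 (P = 0 - 6 = -6)
27 + P*(-11) = 27 - 6*(-11) = 27 + 66 = 93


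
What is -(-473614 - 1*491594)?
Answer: 965208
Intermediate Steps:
-(-473614 - 1*491594) = -(-473614 - 491594) = -1*(-965208) = 965208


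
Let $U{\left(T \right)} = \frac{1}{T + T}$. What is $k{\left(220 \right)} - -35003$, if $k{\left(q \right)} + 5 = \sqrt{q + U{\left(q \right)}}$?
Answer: $34998 + \frac{\sqrt{10648110}}{220} \approx 35013.0$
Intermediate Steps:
$U{\left(T \right)} = \frac{1}{2 T}$
$k{\left(q \right)} = -5 + \sqrt{q + \frac{1}{2 q}}$
$k{\left(220 \right)} - -35003 = \left(-5 + \frac{\sqrt{\frac{2}{220} + 4 \cdot 220}}{2}\right) - -35003 = \left(-5 + \frac{\sqrt{2 \cdot \frac{1}{220} + 880}}{2}\right) + 35003 = \left(-5 + \frac{\sqrt{\frac{1}{110} + 880}}{2}\right) + 35003 = \left(-5 + \frac{\sqrt{\frac{96801}{110}}}{2}\right) + 35003 = \left(-5 + \frac{\frac{1}{110} \sqrt{10648110}}{2}\right) + 35003 = \left(-5 + \frac{\sqrt{10648110}}{220}\right) + 35003 = 34998 + \frac{\sqrt{10648110}}{220}$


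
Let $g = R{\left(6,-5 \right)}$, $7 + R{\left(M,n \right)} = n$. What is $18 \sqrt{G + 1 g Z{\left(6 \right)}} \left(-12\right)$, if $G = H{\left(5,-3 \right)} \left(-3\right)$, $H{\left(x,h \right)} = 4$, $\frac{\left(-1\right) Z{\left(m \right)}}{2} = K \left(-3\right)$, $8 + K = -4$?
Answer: $- 432 \sqrt{213} \approx -6304.8$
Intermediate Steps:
$K = -12$ ($K = -8 - 4 = -12$)
$R{\left(M,n \right)} = -7 + n$
$Z{\left(m \right)} = -72$ ($Z{\left(m \right)} = - 2 \left(\left(-12\right) \left(-3\right)\right) = \left(-2\right) 36 = -72$)
$g = -12$ ($g = -7 - 5 = -12$)
$G = -12$ ($G = 4 \left(-3\right) = -12$)
$18 \sqrt{G + 1 g Z{\left(6 \right)}} \left(-12\right) = 18 \sqrt{-12 + 1 \left(-12\right) \left(-72\right)} \left(-12\right) = 18 \sqrt{-12 - -864} \left(-12\right) = 18 \sqrt{-12 + 864} \left(-12\right) = 18 \sqrt{852} \left(-12\right) = 18 \cdot 2 \sqrt{213} \left(-12\right) = 36 \sqrt{213} \left(-12\right) = - 432 \sqrt{213}$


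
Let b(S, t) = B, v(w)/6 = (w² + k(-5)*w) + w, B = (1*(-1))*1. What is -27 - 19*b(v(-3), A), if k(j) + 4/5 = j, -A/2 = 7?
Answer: -8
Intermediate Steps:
A = -14 (A = -2*7 = -14)
B = -1 (B = -1*1 = -1)
k(j) = -⅘ + j
v(w) = 6*w² - 144*w/5 (v(w) = 6*((w² + (-⅘ - 5)*w) + w) = 6*((w² - 29*w/5) + w) = 6*(w² - 24*w/5) = 6*w² - 144*w/5)
b(S, t) = -1
-27 - 19*b(v(-3), A) = -27 - 19*(-1) = -27 + 19 = -8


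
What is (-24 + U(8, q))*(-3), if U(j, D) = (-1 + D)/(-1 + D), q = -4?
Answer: 69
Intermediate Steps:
U(j, D) = 1
(-24 + U(8, q))*(-3) = (-24 + 1)*(-3) = -23*(-3) = 69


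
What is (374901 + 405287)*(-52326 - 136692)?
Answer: -147469575384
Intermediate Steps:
(374901 + 405287)*(-52326 - 136692) = 780188*(-189018) = -147469575384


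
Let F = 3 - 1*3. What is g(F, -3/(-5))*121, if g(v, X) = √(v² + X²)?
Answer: 363/5 ≈ 72.600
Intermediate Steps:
F = 0 (F = 3 - 3 = 0)
g(v, X) = √(X² + v²)
g(F, -3/(-5))*121 = √((-3/(-5))² + 0²)*121 = √((-3*(-⅕))² + 0)*121 = √((⅗)² + 0)*121 = √(9/25 + 0)*121 = √(9/25)*121 = (⅗)*121 = 363/5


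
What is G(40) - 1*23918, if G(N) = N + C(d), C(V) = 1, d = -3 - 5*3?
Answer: -23877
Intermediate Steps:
d = -18 (d = -3 - 15 = -18)
G(N) = 1 + N (G(N) = N + 1 = 1 + N)
G(40) - 1*23918 = (1 + 40) - 1*23918 = 41 - 23918 = -23877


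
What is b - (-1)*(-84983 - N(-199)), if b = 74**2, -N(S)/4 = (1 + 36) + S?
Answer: -80155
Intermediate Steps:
N(S) = -148 - 4*S (N(S) = -4*((1 + 36) + S) = -4*(37 + S) = -148 - 4*S)
b = 5476
b - (-1)*(-84983 - N(-199)) = 5476 - (-1)*(-84983 - (-148 - 4*(-199))) = 5476 - (-1)*(-84983 - (-148 + 796)) = 5476 - (-1)*(-84983 - 1*648) = 5476 - (-1)*(-84983 - 648) = 5476 - (-1)*(-85631) = 5476 - 1*85631 = 5476 - 85631 = -80155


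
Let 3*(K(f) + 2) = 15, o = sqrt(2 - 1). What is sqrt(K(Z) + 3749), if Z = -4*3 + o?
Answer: 2*sqrt(938) ≈ 61.254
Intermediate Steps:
o = 1 (o = sqrt(1) = 1)
Z = -11 (Z = -4*3 + 1 = -12 + 1 = -11)
K(f) = 3 (K(f) = -2 + (1/3)*15 = -2 + 5 = 3)
sqrt(K(Z) + 3749) = sqrt(3 + 3749) = sqrt(3752) = 2*sqrt(938)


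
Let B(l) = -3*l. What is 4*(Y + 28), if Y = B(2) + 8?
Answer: 120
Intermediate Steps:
Y = 2 (Y = -3*2 + 8 = -6 + 8 = 2)
4*(Y + 28) = 4*(2 + 28) = 4*30 = 120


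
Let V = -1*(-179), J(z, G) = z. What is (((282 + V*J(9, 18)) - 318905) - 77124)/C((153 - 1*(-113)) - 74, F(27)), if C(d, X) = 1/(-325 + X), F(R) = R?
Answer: 117452528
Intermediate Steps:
V = 179
(((282 + V*J(9, 18)) - 318905) - 77124)/C((153 - 1*(-113)) - 74, F(27)) = (((282 + 179*9) - 318905) - 77124)/(1/(-325 + 27)) = (((282 + 1611) - 318905) - 77124)/(1/(-298)) = ((1893 - 318905) - 77124)/(-1/298) = (-317012 - 77124)*(-298) = -394136*(-298) = 117452528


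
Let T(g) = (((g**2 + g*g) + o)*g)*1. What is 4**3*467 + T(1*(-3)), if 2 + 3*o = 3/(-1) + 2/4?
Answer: 59677/2 ≈ 29839.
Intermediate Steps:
o = -3/2 (o = -2/3 + (3/(-1) + 2/4)/3 = -2/3 + (3*(-1) + 2*(1/4))/3 = -2/3 + (-3 + 1/2)/3 = -2/3 + (1/3)*(-5/2) = -2/3 - 5/6 = -3/2 ≈ -1.5000)
T(g) = g*(-3/2 + 2*g**2) (T(g) = (((g**2 + g*g) - 3/2)*g)*1 = (((g**2 + g**2) - 3/2)*g)*1 = ((2*g**2 - 3/2)*g)*1 = ((-3/2 + 2*g**2)*g)*1 = (g*(-3/2 + 2*g**2))*1 = g*(-3/2 + 2*g**2))
4**3*467 + T(1*(-3)) = 4**3*467 + (1*(-3))*(-3 + 4*(1*(-3))**2)/2 = 64*467 + (1/2)*(-3)*(-3 + 4*(-3)**2) = 29888 + (1/2)*(-3)*(-3 + 4*9) = 29888 + (1/2)*(-3)*(-3 + 36) = 29888 + (1/2)*(-3)*33 = 29888 - 99/2 = 59677/2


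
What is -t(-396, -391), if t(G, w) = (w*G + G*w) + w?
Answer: -309281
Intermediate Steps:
t(G, w) = w + 2*G*w (t(G, w) = (G*w + G*w) + w = 2*G*w + w = w + 2*G*w)
-t(-396, -391) = -(-391)*(1 + 2*(-396)) = -(-391)*(1 - 792) = -(-391)*(-791) = -1*309281 = -309281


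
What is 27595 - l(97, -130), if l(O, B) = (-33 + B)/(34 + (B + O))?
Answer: 27758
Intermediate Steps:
l(O, B) = (-33 + B)/(34 + B + O)
27595 - l(97, -130) = 27595 - (-33 - 130)/(34 - 130 + 97) = 27595 - (-163)/1 = 27595 - (-163) = 27595 - 1*(-163) = 27595 + 163 = 27758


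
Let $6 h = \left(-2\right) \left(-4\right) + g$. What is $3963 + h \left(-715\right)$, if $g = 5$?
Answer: $\frac{14483}{6} \approx 2413.8$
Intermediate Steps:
$h = \frac{13}{6}$ ($h = \frac{\left(-2\right) \left(-4\right) + 5}{6} = \frac{8 + 5}{6} = \frac{1}{6} \cdot 13 = \frac{13}{6} \approx 2.1667$)
$3963 + h \left(-715\right) = 3963 + \frac{13}{6} \left(-715\right) = 3963 - \frac{9295}{6} = \frac{14483}{6}$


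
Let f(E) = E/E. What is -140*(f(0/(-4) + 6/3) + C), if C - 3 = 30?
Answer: -4760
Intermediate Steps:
C = 33 (C = 3 + 30 = 33)
f(E) = 1
-140*(f(0/(-4) + 6/3) + C) = -140*(1 + 33) = -140*34 = -4760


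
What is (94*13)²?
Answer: 1493284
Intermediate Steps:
(94*13)² = 1222² = 1493284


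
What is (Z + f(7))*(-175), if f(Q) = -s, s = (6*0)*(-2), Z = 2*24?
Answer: -8400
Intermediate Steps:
Z = 48
s = 0 (s = 0*(-2) = 0)
f(Q) = 0 (f(Q) = -1*0 = 0)
(Z + f(7))*(-175) = (48 + 0)*(-175) = 48*(-175) = -8400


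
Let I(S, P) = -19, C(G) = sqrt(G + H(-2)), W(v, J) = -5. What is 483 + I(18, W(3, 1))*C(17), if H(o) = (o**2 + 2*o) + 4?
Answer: 483 - 19*sqrt(21) ≈ 395.93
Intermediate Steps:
H(o) = 4 + o**2 + 2*o
C(G) = sqrt(4 + G) (C(G) = sqrt(G + (4 + (-2)**2 + 2*(-2))) = sqrt(G + (4 + 4 - 4)) = sqrt(G + 4) = sqrt(4 + G))
483 + I(18, W(3, 1))*C(17) = 483 - 19*sqrt(4 + 17) = 483 - 19*sqrt(21)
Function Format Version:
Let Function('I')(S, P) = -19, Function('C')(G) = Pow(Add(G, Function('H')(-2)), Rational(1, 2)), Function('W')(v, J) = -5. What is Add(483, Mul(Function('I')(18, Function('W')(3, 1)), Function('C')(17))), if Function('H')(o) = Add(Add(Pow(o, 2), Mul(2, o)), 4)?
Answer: Add(483, Mul(-19, Pow(21, Rational(1, 2)))) ≈ 395.93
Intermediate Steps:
Function('H')(o) = Add(4, Pow(o, 2), Mul(2, o))
Function('C')(G) = Pow(Add(4, G), Rational(1, 2)) (Function('C')(G) = Pow(Add(G, Add(4, Pow(-2, 2), Mul(2, -2))), Rational(1, 2)) = Pow(Add(G, Add(4, 4, -4)), Rational(1, 2)) = Pow(Add(G, 4), Rational(1, 2)) = Pow(Add(4, G), Rational(1, 2)))
Add(483, Mul(Function('I')(18, Function('W')(3, 1)), Function('C')(17))) = Add(483, Mul(-19, Pow(Add(4, 17), Rational(1, 2)))) = Add(483, Mul(-19, Pow(21, Rational(1, 2))))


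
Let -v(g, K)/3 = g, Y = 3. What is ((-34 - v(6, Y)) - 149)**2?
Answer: 27225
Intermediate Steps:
v(g, K) = -3*g
((-34 - v(6, Y)) - 149)**2 = ((-34 - (-3)*6) - 149)**2 = ((-34 - 1*(-18)) - 149)**2 = ((-34 + 18) - 149)**2 = (-16 - 149)**2 = (-165)**2 = 27225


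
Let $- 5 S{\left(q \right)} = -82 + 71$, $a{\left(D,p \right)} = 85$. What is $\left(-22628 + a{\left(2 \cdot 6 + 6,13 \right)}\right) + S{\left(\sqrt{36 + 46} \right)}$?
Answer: $- \frac{112704}{5} \approx -22541.0$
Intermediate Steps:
$S{\left(q \right)} = \frac{11}{5}$ ($S{\left(q \right)} = - \frac{-82 + 71}{5} = \left(- \frac{1}{5}\right) \left(-11\right) = \frac{11}{5}$)
$\left(-22628 + a{\left(2 \cdot 6 + 6,13 \right)}\right) + S{\left(\sqrt{36 + 46} \right)} = \left(-22628 + 85\right) + \frac{11}{5} = -22543 + \frac{11}{5} = - \frac{112704}{5}$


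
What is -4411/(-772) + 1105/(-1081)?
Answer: 3915231/834532 ≈ 4.6915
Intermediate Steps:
-4411/(-772) + 1105/(-1081) = -4411*(-1/772) + 1105*(-1/1081) = 4411/772 - 1105/1081 = 3915231/834532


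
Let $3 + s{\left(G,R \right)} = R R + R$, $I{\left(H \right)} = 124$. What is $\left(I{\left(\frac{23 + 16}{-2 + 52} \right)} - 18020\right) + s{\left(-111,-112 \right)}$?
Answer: $-5467$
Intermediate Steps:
$s{\left(G,R \right)} = -3 + R + R^{2}$ ($s{\left(G,R \right)} = -3 + \left(R R + R\right) = -3 + \left(R^{2} + R\right) = -3 + \left(R + R^{2}\right) = -3 + R + R^{2}$)
$\left(I{\left(\frac{23 + 16}{-2 + 52} \right)} - 18020\right) + s{\left(-111,-112 \right)} = \left(124 - 18020\right) - \left(115 - 12544\right) = -17896 - -12429 = -17896 + 12429 = -5467$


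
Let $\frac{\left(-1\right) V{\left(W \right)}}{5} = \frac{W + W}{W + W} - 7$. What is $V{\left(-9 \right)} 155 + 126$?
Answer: $4776$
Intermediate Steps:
$V{\left(W \right)} = 30$ ($V{\left(W \right)} = - 5 \left(\frac{W + W}{W + W} - 7\right) = - 5 \left(\frac{2 W}{2 W} - 7\right) = - 5 \left(2 W \frac{1}{2 W} - 7\right) = - 5 \left(1 - 7\right) = \left(-5\right) \left(-6\right) = 30$)
$V{\left(-9 \right)} 155 + 126 = 30 \cdot 155 + 126 = 4650 + 126 = 4776$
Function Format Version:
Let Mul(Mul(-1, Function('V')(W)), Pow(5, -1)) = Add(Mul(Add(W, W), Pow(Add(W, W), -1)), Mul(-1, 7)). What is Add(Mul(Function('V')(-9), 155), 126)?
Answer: 4776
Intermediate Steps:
Function('V')(W) = 30 (Function('V')(W) = Mul(-5, Add(Mul(Add(W, W), Pow(Add(W, W), -1)), Mul(-1, 7))) = Mul(-5, Add(Mul(Mul(2, W), Pow(Mul(2, W), -1)), -7)) = Mul(-5, Add(Mul(Mul(2, W), Mul(Rational(1, 2), Pow(W, -1))), -7)) = Mul(-5, Add(1, -7)) = Mul(-5, -6) = 30)
Add(Mul(Function('V')(-9), 155), 126) = Add(Mul(30, 155), 126) = Add(4650, 126) = 4776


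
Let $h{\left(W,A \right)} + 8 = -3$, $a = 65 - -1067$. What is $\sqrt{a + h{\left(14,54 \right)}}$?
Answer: $\sqrt{1121} \approx 33.481$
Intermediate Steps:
$a = 1132$ ($a = 65 + 1067 = 1132$)
$h{\left(W,A \right)} = -11$ ($h{\left(W,A \right)} = -8 - 3 = -11$)
$\sqrt{a + h{\left(14,54 \right)}} = \sqrt{1132 - 11} = \sqrt{1121}$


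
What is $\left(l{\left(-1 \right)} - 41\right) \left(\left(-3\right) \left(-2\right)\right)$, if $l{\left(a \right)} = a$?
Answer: $-252$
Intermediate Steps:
$\left(l{\left(-1 \right)} - 41\right) \left(\left(-3\right) \left(-2\right)\right) = \left(-1 - 41\right) \left(\left(-3\right) \left(-2\right)\right) = \left(-42\right) 6 = -252$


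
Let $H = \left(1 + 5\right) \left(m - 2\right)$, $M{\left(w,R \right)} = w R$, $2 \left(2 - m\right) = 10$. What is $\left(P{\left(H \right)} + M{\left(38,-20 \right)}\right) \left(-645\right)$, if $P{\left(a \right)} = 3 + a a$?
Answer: $-92235$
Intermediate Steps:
$m = -3$ ($m = 2 - 5 = -3$)
$M{\left(w,R \right)} = R w$
$H = -30$ ($H = \left(1 + 5\right) \left(-3 - 2\right) = 6 \left(-5\right) = -30$)
$P{\left(a \right)} = 3 + a^{2}$
$\left(P{\left(H \right)} + M{\left(38,-20 \right)}\right) \left(-645\right) = \left(\left(3 + \left(-30\right)^{2}\right) - 760\right) \left(-645\right) = \left(\left(3 + 900\right) - 760\right) \left(-645\right) = \left(903 - 760\right) \left(-645\right) = 143 \left(-645\right) = -92235$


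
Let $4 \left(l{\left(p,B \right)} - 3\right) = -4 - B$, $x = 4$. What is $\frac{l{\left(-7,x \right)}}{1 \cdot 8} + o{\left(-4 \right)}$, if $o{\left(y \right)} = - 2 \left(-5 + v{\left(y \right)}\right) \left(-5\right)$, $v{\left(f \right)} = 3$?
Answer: $- \frac{159}{8} \approx -19.875$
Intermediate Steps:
$o{\left(y \right)} = -20$ ($o{\left(y \right)} = - 2 \left(-5 + 3\right) \left(-5\right) = - 2 \left(\left(-2\right) \left(-5\right)\right) = \left(-2\right) 10 = -20$)
$l{\left(p,B \right)} = 2 - \frac{B}{4}$ ($l{\left(p,B \right)} = 3 + \frac{-4 - B}{4} = 3 - \left(1 + \frac{B}{4}\right) = 2 - \frac{B}{4}$)
$\frac{l{\left(-7,x \right)}}{1 \cdot 8} + o{\left(-4 \right)} = \frac{2 - 1}{1 \cdot 8} - 20 = \frac{2 - 1}{8} - 20 = 1 \cdot \frac{1}{8} - 20 = \frac{1}{8} - 20 = - \frac{159}{8}$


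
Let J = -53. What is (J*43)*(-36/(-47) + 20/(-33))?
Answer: -565192/1551 ≈ -364.40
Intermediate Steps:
(J*43)*(-36/(-47) + 20/(-33)) = (-53*43)*(-36/(-47) + 20/(-33)) = -2279*(-36*(-1/47) + 20*(-1/33)) = -2279*(36/47 - 20/33) = -2279*248/1551 = -565192/1551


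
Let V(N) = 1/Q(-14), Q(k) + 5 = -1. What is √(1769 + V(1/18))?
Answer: √63678/6 ≈ 42.057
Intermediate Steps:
Q(k) = -6 (Q(k) = -5 - 1 = -6)
V(N) = -⅙ (V(N) = 1/(-6) = -⅙)
√(1769 + V(1/18)) = √(1769 - ⅙) = √(10613/6) = √63678/6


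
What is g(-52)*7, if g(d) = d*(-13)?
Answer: 4732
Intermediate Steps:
g(d) = -13*d
g(-52)*7 = -13*(-52)*7 = 676*7 = 4732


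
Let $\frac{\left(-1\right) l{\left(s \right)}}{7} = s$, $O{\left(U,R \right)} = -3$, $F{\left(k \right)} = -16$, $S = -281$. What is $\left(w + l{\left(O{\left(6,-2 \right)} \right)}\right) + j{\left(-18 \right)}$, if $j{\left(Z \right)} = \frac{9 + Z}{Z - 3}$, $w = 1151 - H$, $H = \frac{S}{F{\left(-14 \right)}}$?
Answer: $\frac{129345}{112} \approx 1154.9$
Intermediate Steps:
$H = \frac{281}{16}$ ($H = - \frac{281}{-16} = \left(-281\right) \left(- \frac{1}{16}\right) = \frac{281}{16} \approx 17.563$)
$l{\left(s \right)} = - 7 s$
$w = \frac{18135}{16}$ ($w = 1151 - \frac{281}{16} = \frac{18135}{16} \approx 1133.4$)
$j{\left(Z \right)} = \frac{9 + Z}{-3 + Z}$
$\left(w + l{\left(O{\left(6,-2 \right)} \right)}\right) + j{\left(-18 \right)} = \left(\frac{18135}{16} - -21\right) + \frac{9 - 18}{-3 - 18} = \left(\frac{18135}{16} + 21\right) + \frac{1}{-21} \left(-9\right) = \frac{18471}{16} - - \frac{3}{7} = \frac{18471}{16} + \frac{3}{7} = \frac{129345}{112}$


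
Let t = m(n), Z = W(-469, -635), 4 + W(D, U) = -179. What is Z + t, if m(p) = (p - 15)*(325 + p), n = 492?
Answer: 389526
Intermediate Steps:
W(D, U) = -183 (W(D, U) = -4 - 179 = -183)
Z = -183
m(p) = (-15 + p)*(325 + p)
t = 389709 (t = -4875 + 492² + 310*492 = -4875 + 242064 + 152520 = 389709)
Z + t = -183 + 389709 = 389526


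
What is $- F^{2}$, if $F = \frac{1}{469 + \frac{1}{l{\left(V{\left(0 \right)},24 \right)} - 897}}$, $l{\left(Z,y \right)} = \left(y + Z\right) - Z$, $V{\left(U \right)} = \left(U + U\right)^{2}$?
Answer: $- \frac{762129}{167637838096} \approx -4.5463 \cdot 10^{-6}$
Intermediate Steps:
$V{\left(U \right)} = 4 U^{2}$ ($V{\left(U \right)} = \left(2 U\right)^{2} = 4 U^{2}$)
$l{\left(Z,y \right)} = y$ ($l{\left(Z,y \right)} = \left(Z + y\right) - Z = y$)
$F = \frac{873}{409436}$ ($F = \frac{1}{469 + \frac{1}{24 - 897}} = \frac{1}{469 + \frac{1}{-873}} = \frac{1}{469 - \frac{1}{873}} = \frac{1}{\frac{409436}{873}} = \frac{873}{409436} \approx 0.0021322$)
$- F^{2} = - \left(\frac{873}{409436}\right)^{2} = \left(-1\right) \frac{762129}{167637838096} = - \frac{762129}{167637838096}$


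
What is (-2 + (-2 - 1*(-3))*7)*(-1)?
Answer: -5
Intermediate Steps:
(-2 + (-2 - 1*(-3))*7)*(-1) = (-2 + (-2 + 3)*7)*(-1) = (-2 + 1*7)*(-1) = (-2 + 7)*(-1) = 5*(-1) = -5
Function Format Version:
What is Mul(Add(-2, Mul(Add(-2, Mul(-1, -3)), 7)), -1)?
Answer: -5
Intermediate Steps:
Mul(Add(-2, Mul(Add(-2, Mul(-1, -3)), 7)), -1) = Mul(Add(-2, Mul(Add(-2, 3), 7)), -1) = Mul(Add(-2, Mul(1, 7)), -1) = Mul(Add(-2, 7), -1) = Mul(5, -1) = -5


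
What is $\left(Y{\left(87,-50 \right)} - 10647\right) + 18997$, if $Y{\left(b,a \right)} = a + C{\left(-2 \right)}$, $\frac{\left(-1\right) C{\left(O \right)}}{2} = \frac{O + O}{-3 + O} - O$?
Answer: $\frac{41472}{5} \approx 8294.4$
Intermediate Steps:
$C{\left(O \right)} = 2 O - \frac{4 O}{-3 + O}$ ($C{\left(O \right)} = - 2 \left(\frac{O + O}{-3 + O} - O\right) = - 2 \left(\frac{2 O}{-3 + O} - O\right) = - 2 \left(- O + \frac{2 O}{-3 + O}\right) = 2 O - \frac{4 O}{-3 + O}$)
$Y{\left(b,a \right)} = - \frac{28}{5} + a$ ($Y{\left(b,a \right)} = a + 2 \left(-2\right) \frac{1}{-3 - 2} \left(-5 - 2\right) = a + 2 \left(-2\right) \frac{1}{-5} \left(-7\right) = a + 2 \left(-2\right) \left(- \frac{1}{5}\right) \left(-7\right) = a - \frac{28}{5} = - \frac{28}{5} + a$)
$\left(Y{\left(87,-50 \right)} - 10647\right) + 18997 = \left(\left(- \frac{28}{5} - 50\right) - 10647\right) + 18997 = \left(- \frac{278}{5} - 10647\right) + 18997 = - \frac{53513}{5} + 18997 = \frac{41472}{5}$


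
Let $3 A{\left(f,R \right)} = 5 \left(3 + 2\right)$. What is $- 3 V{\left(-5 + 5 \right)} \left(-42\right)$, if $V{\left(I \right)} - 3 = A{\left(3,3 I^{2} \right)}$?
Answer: $1428$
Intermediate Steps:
$A{\left(f,R \right)} = \frac{25}{3}$ ($A{\left(f,R \right)} = \frac{5 \left(3 + 2\right)}{3} = \frac{5 \cdot 5}{3} = \frac{1}{3} \cdot 25 = \frac{25}{3}$)
$V{\left(I \right)} = \frac{34}{3}$ ($V{\left(I \right)} = 3 + \frac{25}{3} = \frac{34}{3}$)
$- 3 V{\left(-5 + 5 \right)} \left(-42\right) = \left(-3\right) \frac{34}{3} \left(-42\right) = \left(-34\right) \left(-42\right) = 1428$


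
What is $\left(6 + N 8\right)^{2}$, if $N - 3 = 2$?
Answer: $2116$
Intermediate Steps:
$N = 5$ ($N = 3 + 2 = 5$)
$\left(6 + N 8\right)^{2} = \left(6 + 5 \cdot 8\right)^{2} = \left(6 + 40\right)^{2} = 46^{2} = 2116$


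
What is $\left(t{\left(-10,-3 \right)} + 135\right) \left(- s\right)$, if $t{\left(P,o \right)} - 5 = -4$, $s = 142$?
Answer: $-19312$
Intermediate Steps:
$t{\left(P,o \right)} = 1$ ($t{\left(P,o \right)} = 5 - 4 = 1$)
$\left(t{\left(-10,-3 \right)} + 135\right) \left(- s\right) = \left(1 + 135\right) \left(\left(-1\right) 142\right) = 136 \left(-142\right) = -19312$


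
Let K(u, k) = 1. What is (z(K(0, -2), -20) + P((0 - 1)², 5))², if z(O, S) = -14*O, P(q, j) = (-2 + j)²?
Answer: 25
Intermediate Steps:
(z(K(0, -2), -20) + P((0 - 1)², 5))² = (-14*1 + (-2 + 5)²)² = (-14 + 3²)² = (-14 + 9)² = (-5)² = 25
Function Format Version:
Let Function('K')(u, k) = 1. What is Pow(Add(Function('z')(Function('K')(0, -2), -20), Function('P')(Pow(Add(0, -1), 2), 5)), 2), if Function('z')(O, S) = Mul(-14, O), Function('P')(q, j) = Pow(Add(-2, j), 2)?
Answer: 25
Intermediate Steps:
Pow(Add(Function('z')(Function('K')(0, -2), -20), Function('P')(Pow(Add(0, -1), 2), 5)), 2) = Pow(Add(Mul(-14, 1), Pow(Add(-2, 5), 2)), 2) = Pow(Add(-14, Pow(3, 2)), 2) = Pow(Add(-14, 9), 2) = Pow(-5, 2) = 25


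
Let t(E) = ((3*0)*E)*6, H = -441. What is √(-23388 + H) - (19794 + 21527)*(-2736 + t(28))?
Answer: 113054256 + 13*I*√141 ≈ 1.1305e+8 + 154.37*I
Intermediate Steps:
t(E) = 0 (t(E) = (0*E)*6 = 0*6 = 0)
√(-23388 + H) - (19794 + 21527)*(-2736 + t(28)) = √(-23388 - 441) - (19794 + 21527)*(-2736 + 0) = √(-23829) - 41321*(-2736) = 13*I*√141 - 1*(-113054256) = 13*I*√141 + 113054256 = 113054256 + 13*I*√141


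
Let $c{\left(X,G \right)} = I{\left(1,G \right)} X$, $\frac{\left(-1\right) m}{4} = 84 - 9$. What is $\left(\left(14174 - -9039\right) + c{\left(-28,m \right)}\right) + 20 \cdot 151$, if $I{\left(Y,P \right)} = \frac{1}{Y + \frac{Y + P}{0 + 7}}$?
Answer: $\frac{1915058}{73} \approx 26234.0$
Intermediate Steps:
$m = -300$ ($m = - 4 \left(84 - 9\right) = \left(-4\right) 75 = -300$)
$I{\left(Y,P \right)} = \frac{1}{\frac{P}{7} + \frac{8 Y}{7}}$ ($I{\left(Y,P \right)} = \frac{1}{Y + \frac{P + Y}{7}} = \frac{1}{Y + \left(P + Y\right) \frac{1}{7}} = \frac{1}{Y + \left(\frac{P}{7} + \frac{Y}{7}\right)} = \frac{1}{\frac{P}{7} + \frac{8 Y}{7}}$)
$c{\left(X,G \right)} = \frac{7 X}{8 + G}$ ($c{\left(X,G \right)} = \frac{7}{G + 8 \cdot 1} X = \frac{7}{G + 8} X = \frac{7}{8 + G} X = \frac{7 X}{8 + G}$)
$\left(\left(14174 - -9039\right) + c{\left(-28,m \right)}\right) + 20 \cdot 151 = \left(\left(14174 - -9039\right) + 7 \left(-28\right) \frac{1}{8 - 300}\right) + 20 \cdot 151 = \left(\left(14174 + 9039\right) + 7 \left(-28\right) \frac{1}{-292}\right) + 3020 = \left(23213 + 7 \left(-28\right) \left(- \frac{1}{292}\right)\right) + 3020 = \left(23213 + \frac{49}{73}\right) + 3020 = \frac{1694598}{73} + 3020 = \frac{1915058}{73}$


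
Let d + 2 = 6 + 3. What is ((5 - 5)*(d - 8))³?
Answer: 0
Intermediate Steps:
d = 7 (d = -2 + (6 + 3) = -2 + 9 = 7)
((5 - 5)*(d - 8))³ = ((5 - 5)*(7 - 8))³ = (0*(-1))³ = 0³ = 0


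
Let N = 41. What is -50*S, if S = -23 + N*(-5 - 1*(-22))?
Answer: -33700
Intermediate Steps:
S = 674 (S = -23 + 41*(-5 - 1*(-22)) = -23 + 41*(-5 + 22) = -23 + 41*17 = -23 + 697 = 674)
-50*S = -50*674 = -33700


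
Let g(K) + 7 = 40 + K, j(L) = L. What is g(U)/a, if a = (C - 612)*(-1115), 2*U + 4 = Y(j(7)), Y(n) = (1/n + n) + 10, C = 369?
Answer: 277/1896615 ≈ 0.00014605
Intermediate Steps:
Y(n) = 10 + n + 1/n (Y(n) = (n + 1/n) + 10 = 10 + n + 1/n)
U = 46/7 (U = -2 + (10 + 7 + 1/7)/2 = -2 + (1/2)*(120/7) = -2 + 60/7 = 46/7 ≈ 6.5714)
a = 270945 (a = (369 - 612)*(-1115) = -243*(-1115) = 270945)
g(K) = 33 + K (g(K) = -7 + (40 + K) = 33 + K)
g(U)/a = (33 + 46/7)/270945 = (277/7)*(1/270945) = 277/1896615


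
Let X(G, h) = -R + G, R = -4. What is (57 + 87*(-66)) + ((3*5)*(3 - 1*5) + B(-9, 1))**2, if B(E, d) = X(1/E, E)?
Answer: -405260/81 ≈ -5003.2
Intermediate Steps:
X(G, h) = 4 + G (X(G, h) = -1*(-4) + G = 4 + G)
B(E, d) = 4 + 1/E
(57 + 87*(-66)) + ((3*5)*(3 - 1*5) + B(-9, 1))**2 = (57 + 87*(-66)) + ((3*5)*(3 - 1*5) + (4 + 1/(-9)))**2 = (57 - 5742) + (15*(3 - 5) + (4 - 1/9))**2 = -5685 + (15*(-2) + 35/9)**2 = -5685 + (-30 + 35/9)**2 = -5685 + (-235/9)**2 = -5685 + 55225/81 = -405260/81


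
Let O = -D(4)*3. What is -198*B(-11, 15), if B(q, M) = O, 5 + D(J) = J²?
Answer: 6534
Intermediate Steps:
D(J) = -5 + J²
O = -33 (O = -(-5 + 4²)*3 = -(-5 + 16)*3 = -1*11*3 = -11*3 = -33)
B(q, M) = -33
-198*B(-11, 15) = -198*(-33) = -1*(-6534) = 6534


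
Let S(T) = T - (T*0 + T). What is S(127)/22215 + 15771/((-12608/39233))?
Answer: -618743643/12608 ≈ -49076.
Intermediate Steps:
S(T) = 0 (S(T) = T - (0 + T) = T - T = 0)
S(127)/22215 + 15771/((-12608/39233)) = 0/22215 + 15771/((-12608/39233)) = 0*(1/22215) + 15771/((-12608*1/39233)) = 0 + 15771/(-12608/39233) = 0 + 15771*(-39233/12608) = 0 - 618743643/12608 = -618743643/12608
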